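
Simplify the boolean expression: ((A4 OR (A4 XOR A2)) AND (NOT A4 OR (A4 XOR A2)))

By distribution ((E OR v) AND (E OR NOT v) = E):
= (A4 XOR A2)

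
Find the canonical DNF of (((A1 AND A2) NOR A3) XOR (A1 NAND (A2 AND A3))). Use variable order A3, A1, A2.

(NOT A3 AND A1 AND A2) OR (A3 AND NOT A1 AND NOT A2) OR (A3 AND NOT A1 AND A2) OR (A3 AND A1 AND NOT A2)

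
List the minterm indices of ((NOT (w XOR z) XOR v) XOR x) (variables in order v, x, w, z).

Σm(0, 3, 5, 6, 9, 10, 12, 15) = (NOT v AND NOT x AND NOT w AND NOT z) OR (NOT v AND NOT x AND w AND z) OR (NOT v AND x AND NOT w AND z) OR (NOT v AND x AND w AND NOT z) OR (v AND NOT x AND NOT w AND z) OR (v AND NOT x AND w AND NOT z) OR (v AND x AND NOT w AND NOT z) OR (v AND x AND w AND z)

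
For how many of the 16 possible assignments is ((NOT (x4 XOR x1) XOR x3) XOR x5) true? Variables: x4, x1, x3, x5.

Satisfying assignments: (0,0,0,0), (0,0,1,1), (0,1,0,1), (0,1,1,0), (1,0,0,1), (1,0,1,0), (1,1,0,0), (1,1,1,1)
Count: 8 out of 16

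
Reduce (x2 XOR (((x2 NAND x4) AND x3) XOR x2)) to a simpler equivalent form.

By XOR self-cancellation ((E XOR v) XOR v = E):
= ((x2 NAND x4) AND x3)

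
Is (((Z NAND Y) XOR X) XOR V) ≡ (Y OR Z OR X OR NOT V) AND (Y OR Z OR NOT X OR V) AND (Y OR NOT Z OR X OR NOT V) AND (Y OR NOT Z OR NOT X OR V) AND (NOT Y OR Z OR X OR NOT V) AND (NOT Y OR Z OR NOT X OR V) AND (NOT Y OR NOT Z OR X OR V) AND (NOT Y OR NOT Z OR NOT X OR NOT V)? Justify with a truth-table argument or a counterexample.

Yes, they are equivalent — the two output columns agree on all 16 assignments:
Y | Z | X | V | Expression 1 | Expression 2
-------------------------------------------
0 | 0 | 0 | 0 | 1 | 1
0 | 0 | 0 | 1 | 0 | 0
0 | 0 | 1 | 0 | 0 | 0
0 | 0 | 1 | 1 | 1 | 1
0 | 1 | 0 | 0 | 1 | 1
0 | 1 | 0 | 1 | 0 | 0
0 | 1 | 1 | 0 | 0 | 0
0 | 1 | 1 | 1 | 1 | 1
1 | 0 | 0 | 0 | 1 | 1
1 | 0 | 0 | 1 | 0 | 0
1 | 0 | 1 | 0 | 0 | 0
1 | 0 | 1 | 1 | 1 | 1
1 | 1 | 0 | 0 | 0 | 0
1 | 1 | 0 | 1 | 1 | 1
1 | 1 | 1 | 0 | 1 | 1
1 | 1 | 1 | 1 | 0 | 0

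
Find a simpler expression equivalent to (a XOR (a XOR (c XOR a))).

By XOR self-cancellation ((E XOR v) XOR v = E):
= (c XOR a)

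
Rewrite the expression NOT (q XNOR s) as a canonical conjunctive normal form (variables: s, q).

(s OR q) AND (NOT s OR NOT q)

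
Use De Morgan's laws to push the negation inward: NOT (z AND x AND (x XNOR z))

NOT z OR NOT x OR NOT (x XNOR z)
De Morgan's: NOT(AND of terms) = OR of negations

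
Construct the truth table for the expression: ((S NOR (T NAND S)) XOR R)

T | R | S | Output
------------------
0 | 0 | 0 | 0
0 | 0 | 1 | 0
0 | 1 | 0 | 1
0 | 1 | 1 | 1
1 | 0 | 0 | 0
1 | 0 | 1 | 0
1 | 1 | 0 | 1
1 | 1 | 1 | 1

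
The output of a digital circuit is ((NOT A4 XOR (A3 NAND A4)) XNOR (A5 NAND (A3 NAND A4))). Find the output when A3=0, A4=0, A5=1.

Substituting: ((NOT 0 XOR (0 NAND 0)) XNOR (1 NAND (0 NAND 0)))
= 1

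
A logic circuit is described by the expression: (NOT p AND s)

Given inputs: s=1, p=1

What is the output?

Substituting: (NOT 1 AND 1)
= 0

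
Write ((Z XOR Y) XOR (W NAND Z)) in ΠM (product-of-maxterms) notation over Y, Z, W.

ΠM(2, 4, 5, 7) = (Y OR NOT Z OR W) AND (NOT Y OR Z OR W) AND (NOT Y OR Z OR NOT W) AND (NOT Y OR NOT Z OR NOT W)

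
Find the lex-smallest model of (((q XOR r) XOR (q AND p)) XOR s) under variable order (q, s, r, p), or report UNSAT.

q=0, s=0, r=1, p=0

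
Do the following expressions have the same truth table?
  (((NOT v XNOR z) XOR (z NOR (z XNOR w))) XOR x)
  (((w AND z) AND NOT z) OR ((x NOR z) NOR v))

No. Counterexample: with x=0, z=0, v=0, w=1, Expression 1 = 1 but Expression 2 = 0.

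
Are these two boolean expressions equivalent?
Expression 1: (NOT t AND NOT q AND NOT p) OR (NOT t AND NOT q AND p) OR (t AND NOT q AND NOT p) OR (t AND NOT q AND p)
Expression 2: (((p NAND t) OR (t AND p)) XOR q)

Yes, they are equivalent — the two output columns agree on all 8 assignments:
t | q | p | Expression 1 | Expression 2
---------------------------------------
0 | 0 | 0 | 1 | 1
0 | 0 | 1 | 1 | 1
0 | 1 | 0 | 0 | 0
0 | 1 | 1 | 0 | 0
1 | 0 | 0 | 1 | 1
1 | 0 | 1 | 1 | 1
1 | 1 | 0 | 0 | 0
1 | 1 | 1 | 0 | 0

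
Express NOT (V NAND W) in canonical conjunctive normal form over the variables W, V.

(W OR V) AND (W OR NOT V) AND (NOT W OR V)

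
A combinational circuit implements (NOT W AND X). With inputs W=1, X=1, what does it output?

Substituting: (NOT 1 AND 1)
= 0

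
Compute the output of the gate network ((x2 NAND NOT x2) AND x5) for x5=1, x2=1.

Substituting: ((1 NAND NOT 1) AND 1)
= 1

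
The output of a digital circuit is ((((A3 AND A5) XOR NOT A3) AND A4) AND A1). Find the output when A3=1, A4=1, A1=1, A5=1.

Substituting: ((((1 AND 1) XOR NOT 1) AND 1) AND 1)
= 1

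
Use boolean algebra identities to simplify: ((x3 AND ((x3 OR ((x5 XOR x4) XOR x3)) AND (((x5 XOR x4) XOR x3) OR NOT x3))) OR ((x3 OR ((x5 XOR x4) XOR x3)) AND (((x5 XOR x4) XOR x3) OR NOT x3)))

By absorption (E OR (E AND v) = E) then distribution ((E OR v) AND (E OR NOT v) = E):
= ((x5 XOR x4) XOR x3)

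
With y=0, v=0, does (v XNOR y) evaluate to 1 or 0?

Substituting: (0 XNOR 0)
= 1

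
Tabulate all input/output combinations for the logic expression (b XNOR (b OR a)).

a | b | Output
--------------
0 | 0 | 1
0 | 1 | 1
1 | 0 | 0
1 | 1 | 1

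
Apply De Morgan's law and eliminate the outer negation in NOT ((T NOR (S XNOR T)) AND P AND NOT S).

NOT (T NOR (S XNOR T)) OR NOT P OR S
De Morgan's: NOT(AND of terms) = OR of negations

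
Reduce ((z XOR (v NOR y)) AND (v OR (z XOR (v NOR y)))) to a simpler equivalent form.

By absorption (E AND (E OR v) = E):
= (z XOR (v NOR y))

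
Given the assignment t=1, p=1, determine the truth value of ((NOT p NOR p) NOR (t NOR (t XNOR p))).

Substituting: ((NOT 1 NOR 1) NOR (1 NOR (1 XNOR 1)))
= 1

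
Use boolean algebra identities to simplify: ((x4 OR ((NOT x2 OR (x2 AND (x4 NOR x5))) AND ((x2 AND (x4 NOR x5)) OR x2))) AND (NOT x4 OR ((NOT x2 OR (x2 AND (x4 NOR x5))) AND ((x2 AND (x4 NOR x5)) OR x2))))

By distribution ((E OR v) AND (E OR NOT v) = E) then distribution ((E OR v) AND (E OR NOT v) = E):
= (x2 AND (x4 NOR x5))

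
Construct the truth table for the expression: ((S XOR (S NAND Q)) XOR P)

P | Q | S | Output
------------------
0 | 0 | 0 | 1
0 | 0 | 1 | 0
0 | 1 | 0 | 1
0 | 1 | 1 | 1
1 | 0 | 0 | 0
1 | 0 | 1 | 1
1 | 1 | 0 | 0
1 | 1 | 1 | 0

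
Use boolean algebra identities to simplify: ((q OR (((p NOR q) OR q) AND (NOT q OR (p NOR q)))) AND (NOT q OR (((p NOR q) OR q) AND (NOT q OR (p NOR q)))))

By distribution ((E OR v) AND (E OR NOT v) = E) then distribution ((E OR v) AND (E OR NOT v) = E):
= (p NOR q)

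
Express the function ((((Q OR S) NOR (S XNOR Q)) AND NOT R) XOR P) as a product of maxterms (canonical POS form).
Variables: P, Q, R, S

ΠM(0, 1, 2, 3, 4, 5, 6, 7) = (P OR Q OR R OR S) AND (P OR Q OR R OR NOT S) AND (P OR Q OR NOT R OR S) AND (P OR Q OR NOT R OR NOT S) AND (P OR NOT Q OR R OR S) AND (P OR NOT Q OR R OR NOT S) AND (P OR NOT Q OR NOT R OR S) AND (P OR NOT Q OR NOT R OR NOT S)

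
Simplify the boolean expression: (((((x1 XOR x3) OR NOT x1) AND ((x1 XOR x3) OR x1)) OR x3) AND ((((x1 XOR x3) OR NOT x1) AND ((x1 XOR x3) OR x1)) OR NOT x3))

By distribution ((E OR v) AND (E OR NOT v) = E) then distribution ((E OR v) AND (E OR NOT v) = E):
= (x1 XOR x3)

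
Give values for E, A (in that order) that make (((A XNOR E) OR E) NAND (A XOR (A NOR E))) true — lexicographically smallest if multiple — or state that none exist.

E=0, A=1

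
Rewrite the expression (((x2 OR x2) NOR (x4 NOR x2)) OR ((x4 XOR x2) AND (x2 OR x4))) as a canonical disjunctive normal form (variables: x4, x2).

(NOT x4 AND x2) OR (x4 AND NOT x2)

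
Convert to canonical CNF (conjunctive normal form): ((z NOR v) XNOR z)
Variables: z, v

(z OR v) AND (NOT z OR v) AND (NOT z OR NOT v)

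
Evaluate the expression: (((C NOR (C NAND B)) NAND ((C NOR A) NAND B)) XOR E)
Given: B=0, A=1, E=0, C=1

Substituting: (((1 NOR (1 NAND 0)) NAND ((1 NOR 1) NAND 0)) XOR 0)
= 1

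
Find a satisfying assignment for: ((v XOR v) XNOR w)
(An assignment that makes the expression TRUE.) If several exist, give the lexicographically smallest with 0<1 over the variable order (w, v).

w=0, v=0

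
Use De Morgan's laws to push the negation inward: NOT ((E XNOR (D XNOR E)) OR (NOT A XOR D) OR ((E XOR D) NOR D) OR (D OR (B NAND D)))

NOT (E XNOR (D XNOR E)) AND NOT (NOT A XOR D) AND NOT ((E XOR D) NOR D) AND NOT (D OR (B NAND D))
De Morgan's: NOT(OR of terms) = AND of negations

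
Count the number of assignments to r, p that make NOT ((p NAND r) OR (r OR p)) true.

No assignment satisfies the expression.
Count: 0 out of 4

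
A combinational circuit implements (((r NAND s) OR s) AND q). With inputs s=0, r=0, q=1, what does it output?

Substituting: (((0 NAND 0) OR 0) AND 1)
= 1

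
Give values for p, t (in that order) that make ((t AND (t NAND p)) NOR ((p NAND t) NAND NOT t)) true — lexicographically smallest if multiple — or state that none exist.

p=0, t=0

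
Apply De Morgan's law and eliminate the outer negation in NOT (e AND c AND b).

NOT e OR NOT c OR NOT b
De Morgan's: NOT(AND of terms) = OR of negations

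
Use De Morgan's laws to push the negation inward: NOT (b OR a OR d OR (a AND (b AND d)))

NOT b AND NOT a AND NOT d AND NOT (a AND (b AND d))
De Morgan's: NOT(OR of terms) = AND of negations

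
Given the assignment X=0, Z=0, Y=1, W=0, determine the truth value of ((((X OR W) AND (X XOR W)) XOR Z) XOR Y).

Substituting: ((((0 OR 0) AND (0 XOR 0)) XOR 0) XOR 1)
= 1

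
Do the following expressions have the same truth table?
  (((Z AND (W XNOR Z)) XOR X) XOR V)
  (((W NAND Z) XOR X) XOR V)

No. Counterexample: with W=0, X=0, Z=0, V=0, Expression 1 = 0 but Expression 2 = 1.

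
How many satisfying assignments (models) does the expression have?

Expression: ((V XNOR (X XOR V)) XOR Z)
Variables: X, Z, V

Satisfying assignments: (0,0,0), (0,0,1), (1,1,0), (1,1,1)
Count: 4 out of 8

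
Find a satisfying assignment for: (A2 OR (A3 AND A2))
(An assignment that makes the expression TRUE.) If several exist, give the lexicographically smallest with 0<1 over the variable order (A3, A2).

A3=0, A2=1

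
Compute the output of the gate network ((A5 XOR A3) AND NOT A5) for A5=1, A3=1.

Substituting: ((1 XOR 1) AND NOT 1)
= 0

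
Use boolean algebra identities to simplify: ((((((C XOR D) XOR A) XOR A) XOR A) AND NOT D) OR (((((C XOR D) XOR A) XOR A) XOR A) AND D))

By distribution ((E AND v) OR (E AND NOT v) = E) then XOR self-cancellation ((E XOR v) XOR v = E):
= ((C XOR D) XOR A)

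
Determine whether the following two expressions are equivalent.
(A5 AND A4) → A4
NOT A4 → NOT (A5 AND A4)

Yes, Contrapositive is always equivalent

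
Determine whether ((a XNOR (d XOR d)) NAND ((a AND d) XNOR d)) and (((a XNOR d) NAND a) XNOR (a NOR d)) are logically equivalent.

No. Counterexample: with a=0, d=0, Expression 1 = 0 but Expression 2 = 1.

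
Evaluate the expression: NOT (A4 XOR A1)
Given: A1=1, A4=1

Substituting: NOT (1 XOR 1)
= 1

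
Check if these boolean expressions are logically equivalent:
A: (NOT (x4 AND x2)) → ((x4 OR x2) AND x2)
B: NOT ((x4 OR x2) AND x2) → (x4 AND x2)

Yes, Contrapositive is always equivalent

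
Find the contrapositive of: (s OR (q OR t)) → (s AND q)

Contrapositive: NOT (s AND q) → NOT (s OR (q OR t))
Note: A statement and its contrapositive are logically equivalent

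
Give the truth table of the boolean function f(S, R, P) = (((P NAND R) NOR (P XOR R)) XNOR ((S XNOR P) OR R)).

S | R | P | Output
------------------
0 | 0 | 0 | 0
0 | 0 | 1 | 1
0 | 1 | 0 | 0
0 | 1 | 1 | 1
1 | 0 | 0 | 1
1 | 0 | 1 | 0
1 | 1 | 0 | 0
1 | 1 | 1 | 1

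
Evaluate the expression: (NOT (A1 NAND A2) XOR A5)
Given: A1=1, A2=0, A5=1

Substituting: (NOT (1 NAND 0) XOR 1)
= 1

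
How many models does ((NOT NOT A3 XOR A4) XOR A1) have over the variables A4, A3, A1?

Satisfying assignments: (0,0,1), (0,1,0), (1,0,0), (1,1,1)
Count: 4 out of 8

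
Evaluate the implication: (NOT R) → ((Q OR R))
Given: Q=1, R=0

Antecedent (NOT R) = 1; consequent ((Q OR R)) = 1.
1 → 1 = 1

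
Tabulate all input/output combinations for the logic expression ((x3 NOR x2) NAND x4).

x3 | x4 | x2 | Output
---------------------
0 | 0 | 0 | 1
0 | 0 | 1 | 1
0 | 1 | 0 | 0
0 | 1 | 1 | 1
1 | 0 | 0 | 1
1 | 0 | 1 | 1
1 | 1 | 0 | 1
1 | 1 | 1 | 1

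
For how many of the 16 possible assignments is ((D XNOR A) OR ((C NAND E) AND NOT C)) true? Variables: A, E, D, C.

Satisfying assignments: (0,0,0,0), (0,0,0,1), (0,0,1,0), (0,1,0,0), (0,1,0,1), (0,1,1,0), (1,0,0,0), (1,0,1,0), (1,0,1,1), (1,1,0,0), (1,1,1,0), (1,1,1,1)
Count: 12 out of 16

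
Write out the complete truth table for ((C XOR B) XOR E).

C | E | B | Output
------------------
0 | 0 | 0 | 0
0 | 0 | 1 | 1
0 | 1 | 0 | 1
0 | 1 | 1 | 0
1 | 0 | 0 | 1
1 | 0 | 1 | 0
1 | 1 | 0 | 0
1 | 1 | 1 | 1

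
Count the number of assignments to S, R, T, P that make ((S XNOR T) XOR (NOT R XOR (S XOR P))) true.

Satisfying assignments: (0,0,0,1), (0,0,1,0), (0,1,0,0), (0,1,1,1), (1,0,0,1), (1,0,1,0), (1,1,0,0), (1,1,1,1)
Count: 8 out of 16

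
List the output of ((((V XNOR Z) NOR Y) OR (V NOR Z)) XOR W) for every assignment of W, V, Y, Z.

W | V | Y | Z | Output
----------------------
0 | 0 | 0 | 0 | 1
0 | 0 | 0 | 1 | 1
0 | 0 | 1 | 0 | 1
0 | 0 | 1 | 1 | 0
0 | 1 | 0 | 0 | 1
0 | 1 | 0 | 1 | 0
0 | 1 | 1 | 0 | 0
0 | 1 | 1 | 1 | 0
1 | 0 | 0 | 0 | 0
1 | 0 | 0 | 1 | 0
1 | 0 | 1 | 0 | 0
1 | 0 | 1 | 1 | 1
1 | 1 | 0 | 0 | 0
1 | 1 | 0 | 1 | 1
1 | 1 | 1 | 0 | 1
1 | 1 | 1 | 1 | 1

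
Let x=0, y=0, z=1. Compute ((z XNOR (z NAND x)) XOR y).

Substituting: ((1 XNOR (1 NAND 0)) XOR 0)
= 1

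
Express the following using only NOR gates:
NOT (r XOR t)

(((((r NOR t) NOR (r NOR t)) NOR ((r NOR t) NOR (r NOR t))) NOR ((((r NOR r) NOR (t NOR t)) NOR ((r NOR r) NOR (t NOR t))) NOR (((r NOR r) NOR (t NOR t)) NOR ((r NOR r) NOR (t NOR t))))) NOR ((((r NOR t) NOR (r NOR t)) NOR ((r NOR t) NOR (r NOR t))) NOR ((((r NOR r) NOR (t NOR t)) NOR ((r NOR r) NOR (t NOR t))) NOR (((r NOR r) NOR (t NOR t)) NOR ((r NOR r) NOR (t NOR t))))))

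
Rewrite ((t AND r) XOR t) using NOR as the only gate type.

((((((t NOR t) NOR (r NOR r)) NOR t) NOR (((t NOR t) NOR (r NOR r)) NOR t)) NOR ((((t NOR t) NOR (r NOR r)) NOR t) NOR (((t NOR t) NOR (r NOR r)) NOR t))) NOR ((((((t NOR t) NOR (r NOR r)) NOR ((t NOR t) NOR (r NOR r))) NOR (t NOR t)) NOR ((((t NOR t) NOR (r NOR r)) NOR ((t NOR t) NOR (r NOR r))) NOR (t NOR t))) NOR (((((t NOR t) NOR (r NOR r)) NOR ((t NOR t) NOR (r NOR r))) NOR (t NOR t)) NOR ((((t NOR t) NOR (r NOR r)) NOR ((t NOR t) NOR (r NOR r))) NOR (t NOR t)))))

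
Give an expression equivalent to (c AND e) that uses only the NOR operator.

((c NOR c) NOR (e NOR e))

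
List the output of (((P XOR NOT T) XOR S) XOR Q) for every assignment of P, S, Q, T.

P | S | Q | T | Output
----------------------
0 | 0 | 0 | 0 | 1
0 | 0 | 0 | 1 | 0
0 | 0 | 1 | 0 | 0
0 | 0 | 1 | 1 | 1
0 | 1 | 0 | 0 | 0
0 | 1 | 0 | 1 | 1
0 | 1 | 1 | 0 | 1
0 | 1 | 1 | 1 | 0
1 | 0 | 0 | 0 | 0
1 | 0 | 0 | 1 | 1
1 | 0 | 1 | 0 | 1
1 | 0 | 1 | 1 | 0
1 | 1 | 0 | 0 | 1
1 | 1 | 0 | 1 | 0
1 | 1 | 1 | 0 | 0
1 | 1 | 1 | 1 | 1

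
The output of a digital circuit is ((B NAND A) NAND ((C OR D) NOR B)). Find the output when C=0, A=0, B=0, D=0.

Substituting: ((0 NAND 0) NAND ((0 OR 0) NOR 0))
= 0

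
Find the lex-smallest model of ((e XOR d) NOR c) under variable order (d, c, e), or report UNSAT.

d=0, c=0, e=0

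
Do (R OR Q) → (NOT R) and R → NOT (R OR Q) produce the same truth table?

Yes, Contrapositive is always equivalent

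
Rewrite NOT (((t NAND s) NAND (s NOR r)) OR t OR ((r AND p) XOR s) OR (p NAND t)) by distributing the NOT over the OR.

NOT ((t NAND s) NAND (s NOR r)) AND NOT t AND NOT ((r AND p) XOR s) AND NOT (p NAND t)
De Morgan's: NOT(OR of terms) = AND of negations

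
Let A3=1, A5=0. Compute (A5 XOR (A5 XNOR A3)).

Substituting: (0 XOR (0 XNOR 1))
= 0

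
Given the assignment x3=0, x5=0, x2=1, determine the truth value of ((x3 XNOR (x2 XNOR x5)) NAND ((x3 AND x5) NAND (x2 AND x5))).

Substituting: ((0 XNOR (1 XNOR 0)) NAND ((0 AND 0) NAND (1 AND 0)))
= 0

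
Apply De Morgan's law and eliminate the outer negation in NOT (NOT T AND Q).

T OR NOT Q
De Morgan's: NOT(AND of terms) = OR of negations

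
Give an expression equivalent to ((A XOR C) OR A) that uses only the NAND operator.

((((A NAND (A NAND C)) NAND (C NAND (A NAND C))) NAND ((A NAND (A NAND C)) NAND (C NAND (A NAND C)))) NAND (A NAND A))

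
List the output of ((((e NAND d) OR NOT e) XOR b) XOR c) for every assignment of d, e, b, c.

d | e | b | c | Output
----------------------
0 | 0 | 0 | 0 | 1
0 | 0 | 0 | 1 | 0
0 | 0 | 1 | 0 | 0
0 | 0 | 1 | 1 | 1
0 | 1 | 0 | 0 | 1
0 | 1 | 0 | 1 | 0
0 | 1 | 1 | 0 | 0
0 | 1 | 1 | 1 | 1
1 | 0 | 0 | 0 | 1
1 | 0 | 0 | 1 | 0
1 | 0 | 1 | 0 | 0
1 | 0 | 1 | 1 | 1
1 | 1 | 0 | 0 | 0
1 | 1 | 0 | 1 | 1
1 | 1 | 1 | 0 | 1
1 | 1 | 1 | 1 | 0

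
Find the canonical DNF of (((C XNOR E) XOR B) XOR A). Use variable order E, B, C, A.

(NOT E AND NOT B AND NOT C AND NOT A) OR (NOT E AND NOT B AND C AND A) OR (NOT E AND B AND NOT C AND A) OR (NOT E AND B AND C AND NOT A) OR (E AND NOT B AND NOT C AND A) OR (E AND NOT B AND C AND NOT A) OR (E AND B AND NOT C AND NOT A) OR (E AND B AND C AND A)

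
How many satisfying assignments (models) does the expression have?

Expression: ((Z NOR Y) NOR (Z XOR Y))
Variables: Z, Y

Satisfying assignments: (1,1)
Count: 1 out of 4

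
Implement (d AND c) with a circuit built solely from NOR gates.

((d NOR d) NOR (c NOR c))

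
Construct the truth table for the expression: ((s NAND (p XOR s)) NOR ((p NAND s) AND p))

p | s | Output
--------------
0 | 0 | 0
0 | 1 | 1
1 | 0 | 0
1 | 1 | 0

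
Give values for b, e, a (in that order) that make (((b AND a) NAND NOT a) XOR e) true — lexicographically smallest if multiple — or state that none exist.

b=0, e=0, a=0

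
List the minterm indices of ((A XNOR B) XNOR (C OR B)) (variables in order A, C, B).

Σm(2, 4, 5, 7) = (NOT A AND C AND NOT B) OR (A AND NOT C AND NOT B) OR (A AND NOT C AND B) OR (A AND C AND B)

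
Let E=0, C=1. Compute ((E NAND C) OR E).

Substituting: ((0 NAND 1) OR 0)
= 1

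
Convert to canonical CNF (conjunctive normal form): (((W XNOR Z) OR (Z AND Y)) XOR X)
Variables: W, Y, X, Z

(W OR Y OR X OR NOT Z) AND (W OR Y OR NOT X OR Z) AND (W OR NOT Y OR NOT X OR Z) AND (W OR NOT Y OR NOT X OR NOT Z) AND (NOT W OR Y OR X OR Z) AND (NOT W OR Y OR NOT X OR NOT Z) AND (NOT W OR NOT Y OR X OR Z) AND (NOT W OR NOT Y OR NOT X OR NOT Z)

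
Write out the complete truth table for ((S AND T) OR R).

S | R | T | Output
------------------
0 | 0 | 0 | 0
0 | 0 | 1 | 0
0 | 1 | 0 | 1
0 | 1 | 1 | 1
1 | 0 | 0 | 0
1 | 0 | 1 | 1
1 | 1 | 0 | 1
1 | 1 | 1 | 1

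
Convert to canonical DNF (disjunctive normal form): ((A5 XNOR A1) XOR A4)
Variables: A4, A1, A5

(NOT A4 AND NOT A1 AND NOT A5) OR (NOT A4 AND A1 AND A5) OR (A4 AND NOT A1 AND A5) OR (A4 AND A1 AND NOT A5)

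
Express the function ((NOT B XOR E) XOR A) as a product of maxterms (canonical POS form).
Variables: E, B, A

ΠM(1, 2, 4, 7) = (E OR B OR NOT A) AND (E OR NOT B OR A) AND (NOT E OR B OR A) AND (NOT E OR NOT B OR NOT A)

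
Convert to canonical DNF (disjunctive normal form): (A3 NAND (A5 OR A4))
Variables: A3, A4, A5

(NOT A3 AND NOT A4 AND NOT A5) OR (NOT A3 AND NOT A4 AND A5) OR (NOT A3 AND A4 AND NOT A5) OR (NOT A3 AND A4 AND A5) OR (A3 AND NOT A4 AND NOT A5)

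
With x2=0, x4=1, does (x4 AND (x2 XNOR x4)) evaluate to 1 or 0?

Substituting: (1 AND (0 XNOR 1))
= 0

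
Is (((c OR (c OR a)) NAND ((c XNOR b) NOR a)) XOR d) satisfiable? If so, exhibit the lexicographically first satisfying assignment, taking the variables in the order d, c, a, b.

d=0, c=0, a=0, b=0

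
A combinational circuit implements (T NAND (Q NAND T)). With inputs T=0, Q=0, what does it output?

Substituting: (0 NAND (0 NAND 0))
= 1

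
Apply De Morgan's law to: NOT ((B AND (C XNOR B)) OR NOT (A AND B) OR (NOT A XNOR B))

NOT (B AND (C XNOR B)) AND (A AND B) AND NOT (NOT A XNOR B)
De Morgan's: NOT(OR of terms) = AND of negations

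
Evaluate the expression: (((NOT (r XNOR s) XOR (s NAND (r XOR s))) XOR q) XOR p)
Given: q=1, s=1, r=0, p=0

Substituting: (((NOT (0 XNOR 1) XOR (1 NAND (0 XOR 1))) XOR 1) XOR 0)
= 0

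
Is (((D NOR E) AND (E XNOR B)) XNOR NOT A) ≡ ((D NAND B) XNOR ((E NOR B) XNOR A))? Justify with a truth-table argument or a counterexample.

No. Counterexample: with D=0, E=0, A=0, B=0, Expression 1 = 1 but Expression 2 = 0.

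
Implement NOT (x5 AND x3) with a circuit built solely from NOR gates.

(((x5 NOR x5) NOR (x3 NOR x3)) NOR ((x5 NOR x5) NOR (x3 NOR x3)))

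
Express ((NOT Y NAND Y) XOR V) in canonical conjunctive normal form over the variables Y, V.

(Y OR NOT V) AND (NOT Y OR NOT V)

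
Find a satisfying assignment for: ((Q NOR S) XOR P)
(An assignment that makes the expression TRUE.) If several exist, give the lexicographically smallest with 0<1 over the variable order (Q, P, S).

Q=0, P=0, S=0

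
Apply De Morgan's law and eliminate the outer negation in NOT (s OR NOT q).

NOT s AND q
De Morgan's: NOT(OR of terms) = AND of negations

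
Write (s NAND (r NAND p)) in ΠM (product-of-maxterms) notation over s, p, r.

ΠM(4, 5, 6) = (NOT s OR p OR r) AND (NOT s OR p OR NOT r) AND (NOT s OR NOT p OR r)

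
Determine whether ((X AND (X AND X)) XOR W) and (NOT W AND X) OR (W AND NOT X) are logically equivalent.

Yes, they are equivalent — the two output columns agree on all 4 assignments:
W | X | Expression 1 | Expression 2
-----------------------------------
0 | 0 | 0 | 0
0 | 1 | 1 | 1
1 | 0 | 1 | 1
1 | 1 | 0 | 0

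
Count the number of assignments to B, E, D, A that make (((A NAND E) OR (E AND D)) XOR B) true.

Satisfying assignments: (0,0,0,0), (0,0,0,1), (0,0,1,0), (0,0,1,1), (0,1,0,0), (0,1,1,0), (0,1,1,1), (1,1,0,1)
Count: 8 out of 16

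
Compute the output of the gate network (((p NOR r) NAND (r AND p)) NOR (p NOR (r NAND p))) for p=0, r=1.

Substituting: (((0 NOR 1) NAND (1 AND 0)) NOR (0 NOR (1 NAND 0)))
= 0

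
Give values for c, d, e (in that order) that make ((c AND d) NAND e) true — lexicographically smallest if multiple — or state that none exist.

c=0, d=0, e=0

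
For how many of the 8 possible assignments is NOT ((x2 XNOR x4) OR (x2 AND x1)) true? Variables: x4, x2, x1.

Satisfying assignments: (0,1,0), (1,0,0), (1,0,1)
Count: 3 out of 8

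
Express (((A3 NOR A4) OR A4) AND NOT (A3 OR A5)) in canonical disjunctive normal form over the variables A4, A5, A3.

(NOT A4 AND NOT A5 AND NOT A3) OR (A4 AND NOT A5 AND NOT A3)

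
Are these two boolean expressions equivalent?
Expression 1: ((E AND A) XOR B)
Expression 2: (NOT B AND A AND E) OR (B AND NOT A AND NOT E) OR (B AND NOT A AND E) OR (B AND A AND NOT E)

Yes, they are equivalent — the two output columns agree on all 8 assignments:
B | A | E | Expression 1 | Expression 2
---------------------------------------
0 | 0 | 0 | 0 | 0
0 | 0 | 1 | 0 | 0
0 | 1 | 0 | 0 | 0
0 | 1 | 1 | 1 | 1
1 | 0 | 0 | 1 | 1
1 | 0 | 1 | 1 | 1
1 | 1 | 0 | 1 | 1
1 | 1 | 1 | 0 | 0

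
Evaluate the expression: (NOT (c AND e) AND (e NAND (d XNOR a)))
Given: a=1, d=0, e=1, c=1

Substituting: (NOT (1 AND 1) AND (1 NAND (0 XNOR 1)))
= 0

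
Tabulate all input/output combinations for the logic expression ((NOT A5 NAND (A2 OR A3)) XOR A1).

A2 | A5 | A3 | A1 | Output
--------------------------
0 | 0 | 0 | 0 | 1
0 | 0 | 0 | 1 | 0
0 | 0 | 1 | 0 | 0
0 | 0 | 1 | 1 | 1
0 | 1 | 0 | 0 | 1
0 | 1 | 0 | 1 | 0
0 | 1 | 1 | 0 | 1
0 | 1 | 1 | 1 | 0
1 | 0 | 0 | 0 | 0
1 | 0 | 0 | 1 | 1
1 | 0 | 1 | 0 | 0
1 | 0 | 1 | 1 | 1
1 | 1 | 0 | 0 | 1
1 | 1 | 0 | 1 | 0
1 | 1 | 1 | 0 | 1
1 | 1 | 1 | 1 | 0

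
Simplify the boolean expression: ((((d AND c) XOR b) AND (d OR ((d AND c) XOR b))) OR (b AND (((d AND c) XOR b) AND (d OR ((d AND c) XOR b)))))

By absorption (E OR (E AND v) = E) then absorption (E AND (E OR v) = E):
= ((d AND c) XOR b)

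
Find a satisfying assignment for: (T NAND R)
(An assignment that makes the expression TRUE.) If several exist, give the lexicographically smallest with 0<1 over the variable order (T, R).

T=0, R=0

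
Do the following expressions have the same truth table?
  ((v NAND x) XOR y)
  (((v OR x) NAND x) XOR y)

No. Counterexample: with v=0, y=0, x=1, Expression 1 = 1 but Expression 2 = 0.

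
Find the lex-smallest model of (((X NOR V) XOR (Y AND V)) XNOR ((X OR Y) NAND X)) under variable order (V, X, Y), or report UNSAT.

V=0, X=0, Y=0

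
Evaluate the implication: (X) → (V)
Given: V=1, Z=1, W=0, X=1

Antecedent (X) = 1; consequent (V) = 1.
1 → 1 = 1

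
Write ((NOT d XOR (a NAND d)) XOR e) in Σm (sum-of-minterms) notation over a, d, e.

Σm(1, 2, 5, 7) = (NOT a AND NOT d AND e) OR (NOT a AND d AND NOT e) OR (a AND NOT d AND e) OR (a AND d AND e)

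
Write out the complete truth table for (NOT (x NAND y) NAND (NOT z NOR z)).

z | y | x | Output
------------------
0 | 0 | 0 | 1
0 | 0 | 1 | 1
0 | 1 | 0 | 1
0 | 1 | 1 | 1
1 | 0 | 0 | 1
1 | 0 | 1 | 1
1 | 1 | 0 | 1
1 | 1 | 1 | 1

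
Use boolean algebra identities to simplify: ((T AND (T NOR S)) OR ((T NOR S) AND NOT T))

By distribution ((E AND v) OR (E AND NOT v) = E):
= (T NOR S)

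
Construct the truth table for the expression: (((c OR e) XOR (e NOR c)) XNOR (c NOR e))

e | c | Output
--------------
0 | 0 | 1
0 | 1 | 0
1 | 0 | 0
1 | 1 | 0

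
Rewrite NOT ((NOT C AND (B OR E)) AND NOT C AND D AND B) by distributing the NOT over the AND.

NOT (NOT C AND (B OR E)) OR C OR NOT D OR NOT B
De Morgan's: NOT(AND of terms) = OR of negations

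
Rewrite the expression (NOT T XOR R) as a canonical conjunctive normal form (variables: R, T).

(R OR NOT T) AND (NOT R OR T)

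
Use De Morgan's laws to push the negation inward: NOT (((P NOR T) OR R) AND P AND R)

NOT ((P NOR T) OR R) OR NOT P OR NOT R
De Morgan's: NOT(AND of terms) = OR of negations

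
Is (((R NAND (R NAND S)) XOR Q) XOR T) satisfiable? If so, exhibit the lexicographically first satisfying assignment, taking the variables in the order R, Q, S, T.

R=0, Q=0, S=0, T=0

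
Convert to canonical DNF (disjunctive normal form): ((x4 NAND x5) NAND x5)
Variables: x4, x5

(NOT x4 AND NOT x5) OR (x4 AND NOT x5) OR (x4 AND x5)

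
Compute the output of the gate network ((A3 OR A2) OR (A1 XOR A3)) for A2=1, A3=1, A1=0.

Substituting: ((1 OR 1) OR (0 XOR 1))
= 1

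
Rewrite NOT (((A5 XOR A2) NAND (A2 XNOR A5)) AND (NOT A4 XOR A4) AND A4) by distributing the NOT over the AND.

NOT ((A5 XOR A2) NAND (A2 XNOR A5)) OR NOT (NOT A4 XOR A4) OR NOT A4
De Morgan's: NOT(AND of terms) = OR of negations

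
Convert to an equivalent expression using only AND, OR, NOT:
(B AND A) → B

NOT (B AND A) OR B
(Implication elimination: A → B = NOT A OR B)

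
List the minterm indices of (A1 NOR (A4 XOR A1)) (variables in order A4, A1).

Σm(0) = (NOT A4 AND NOT A1)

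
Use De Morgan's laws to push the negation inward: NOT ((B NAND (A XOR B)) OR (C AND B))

NOT (B NAND (A XOR B)) AND NOT (C AND B)
De Morgan's: NOT(OR of terms) = AND of negations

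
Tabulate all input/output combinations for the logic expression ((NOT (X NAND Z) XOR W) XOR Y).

W | X | Z | Y | Output
----------------------
0 | 0 | 0 | 0 | 0
0 | 0 | 0 | 1 | 1
0 | 0 | 1 | 0 | 0
0 | 0 | 1 | 1 | 1
0 | 1 | 0 | 0 | 0
0 | 1 | 0 | 1 | 1
0 | 1 | 1 | 0 | 1
0 | 1 | 1 | 1 | 0
1 | 0 | 0 | 0 | 1
1 | 0 | 0 | 1 | 0
1 | 0 | 1 | 0 | 1
1 | 0 | 1 | 1 | 0
1 | 1 | 0 | 0 | 1
1 | 1 | 0 | 1 | 0
1 | 1 | 1 | 0 | 0
1 | 1 | 1 | 1 | 1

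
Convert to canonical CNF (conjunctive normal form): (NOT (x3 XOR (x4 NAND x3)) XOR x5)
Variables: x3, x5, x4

(x3 OR x5 OR x4) AND (x3 OR x5 OR NOT x4) AND (NOT x3 OR x5 OR NOT x4) AND (NOT x3 OR NOT x5 OR x4)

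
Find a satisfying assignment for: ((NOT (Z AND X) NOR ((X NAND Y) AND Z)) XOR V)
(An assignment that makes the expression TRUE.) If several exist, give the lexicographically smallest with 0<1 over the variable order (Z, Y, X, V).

Z=0, Y=0, X=0, V=1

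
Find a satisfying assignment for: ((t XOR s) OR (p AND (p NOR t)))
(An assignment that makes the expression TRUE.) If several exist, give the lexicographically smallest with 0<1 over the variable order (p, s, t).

p=0, s=0, t=1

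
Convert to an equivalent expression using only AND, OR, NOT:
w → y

NOT w OR y
(Implication elimination: A → B = NOT A OR B)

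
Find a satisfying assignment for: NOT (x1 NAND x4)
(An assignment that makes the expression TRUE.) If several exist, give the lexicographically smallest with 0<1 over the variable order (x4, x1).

x4=1, x1=1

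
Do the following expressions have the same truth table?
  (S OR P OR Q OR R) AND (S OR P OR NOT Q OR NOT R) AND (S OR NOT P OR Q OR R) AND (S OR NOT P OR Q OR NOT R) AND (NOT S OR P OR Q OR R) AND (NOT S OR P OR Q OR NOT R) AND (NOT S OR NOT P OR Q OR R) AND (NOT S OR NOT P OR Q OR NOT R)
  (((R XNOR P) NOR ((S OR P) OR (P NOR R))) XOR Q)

Yes, they are equivalent — the two output columns agree on all 16 assignments:
S | P | Q | R | Expression 1 | Expression 2
-------------------------------------------
0 | 0 | 0 | 0 | 0 | 0
0 | 0 | 0 | 1 | 1 | 1
0 | 0 | 1 | 0 | 1 | 1
0 | 0 | 1 | 1 | 0 | 0
0 | 1 | 0 | 0 | 0 | 0
0 | 1 | 0 | 1 | 0 | 0
0 | 1 | 1 | 0 | 1 | 1
0 | 1 | 1 | 1 | 1 | 1
1 | 0 | 0 | 0 | 0 | 0
1 | 0 | 0 | 1 | 0 | 0
1 | 0 | 1 | 0 | 1 | 1
1 | 0 | 1 | 1 | 1 | 1
1 | 1 | 0 | 0 | 0 | 0
1 | 1 | 0 | 1 | 0 | 0
1 | 1 | 1 | 0 | 1 | 1
1 | 1 | 1 | 1 | 1 | 1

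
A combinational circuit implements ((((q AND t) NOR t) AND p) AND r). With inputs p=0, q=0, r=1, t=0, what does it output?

Substituting: ((((0 AND 0) NOR 0) AND 0) AND 1)
= 0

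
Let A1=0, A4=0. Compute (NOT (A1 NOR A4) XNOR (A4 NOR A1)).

Substituting: (NOT (0 NOR 0) XNOR (0 NOR 0))
= 0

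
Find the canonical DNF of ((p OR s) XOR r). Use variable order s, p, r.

(NOT s AND NOT p AND r) OR (NOT s AND p AND NOT r) OR (s AND NOT p AND NOT r) OR (s AND p AND NOT r)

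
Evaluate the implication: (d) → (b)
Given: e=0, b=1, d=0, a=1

Antecedent (d) = 0; consequent (b) = 1.
0 → 1 = 1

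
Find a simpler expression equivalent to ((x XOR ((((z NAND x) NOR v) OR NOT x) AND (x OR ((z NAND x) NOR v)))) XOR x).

By XOR self-cancellation ((E XOR v) XOR v = E) then distribution ((E OR v) AND (E OR NOT v) = E):
= ((z NAND x) NOR v)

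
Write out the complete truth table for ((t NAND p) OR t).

t | p | Output
--------------
0 | 0 | 1
0 | 1 | 1
1 | 0 | 1
1 | 1 | 1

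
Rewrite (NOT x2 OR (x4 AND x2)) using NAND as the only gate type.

(((x2 NAND x2) NAND (x2 NAND x2)) NAND (((x4 NAND x2) NAND (x4 NAND x2)) NAND ((x4 NAND x2) NAND (x4 NAND x2))))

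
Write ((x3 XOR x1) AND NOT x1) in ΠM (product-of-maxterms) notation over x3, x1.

ΠM(0, 1, 3) = (x3 OR x1) AND (x3 OR NOT x1) AND (NOT x3 OR NOT x1)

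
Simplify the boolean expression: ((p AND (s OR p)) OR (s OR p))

By absorption (E OR (E AND v) = E):
= (s OR p)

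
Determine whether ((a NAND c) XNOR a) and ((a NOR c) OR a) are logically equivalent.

No. Counterexample: with c=0, a=0, Expression 1 = 0 but Expression 2 = 1.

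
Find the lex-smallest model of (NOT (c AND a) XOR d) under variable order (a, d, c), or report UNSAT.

a=0, d=0, c=0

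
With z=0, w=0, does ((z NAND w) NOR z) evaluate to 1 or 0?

Substituting: ((0 NAND 0) NOR 0)
= 0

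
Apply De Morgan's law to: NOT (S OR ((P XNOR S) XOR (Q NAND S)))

NOT S AND NOT ((P XNOR S) XOR (Q NAND S))
De Morgan's: NOT(OR of terms) = AND of negations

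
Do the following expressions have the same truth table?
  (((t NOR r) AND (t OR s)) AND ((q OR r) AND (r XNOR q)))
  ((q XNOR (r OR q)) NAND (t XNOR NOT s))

No. Counterexample: with r=0, q=0, s=0, t=0, Expression 1 = 0 but Expression 2 = 1.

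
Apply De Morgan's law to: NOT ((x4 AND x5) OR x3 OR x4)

NOT (x4 AND x5) AND NOT x3 AND NOT x4
De Morgan's: NOT(OR of terms) = AND of negations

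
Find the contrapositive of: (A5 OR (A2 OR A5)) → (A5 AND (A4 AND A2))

Contrapositive: NOT (A5 AND (A4 AND A2)) → NOT (A5 OR (A2 OR A5))
Note: A statement and its contrapositive are logically equivalent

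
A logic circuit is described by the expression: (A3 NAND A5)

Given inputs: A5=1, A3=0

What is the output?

Substituting: (0 NAND 1)
= 1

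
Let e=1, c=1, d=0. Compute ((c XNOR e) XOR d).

Substituting: ((1 XNOR 1) XOR 0)
= 1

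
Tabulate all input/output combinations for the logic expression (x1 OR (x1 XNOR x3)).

x3 | x1 | Output
----------------
0 | 0 | 1
0 | 1 | 1
1 | 0 | 0
1 | 1 | 1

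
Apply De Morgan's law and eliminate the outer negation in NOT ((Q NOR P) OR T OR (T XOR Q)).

NOT (Q NOR P) AND NOT T AND NOT (T XOR Q)
De Morgan's: NOT(OR of terms) = AND of negations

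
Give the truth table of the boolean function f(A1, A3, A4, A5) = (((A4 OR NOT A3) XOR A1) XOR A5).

A1 | A3 | A4 | A5 | Output
--------------------------
0 | 0 | 0 | 0 | 1
0 | 0 | 0 | 1 | 0
0 | 0 | 1 | 0 | 1
0 | 0 | 1 | 1 | 0
0 | 1 | 0 | 0 | 0
0 | 1 | 0 | 1 | 1
0 | 1 | 1 | 0 | 1
0 | 1 | 1 | 1 | 0
1 | 0 | 0 | 0 | 0
1 | 0 | 0 | 1 | 1
1 | 0 | 1 | 0 | 0
1 | 0 | 1 | 1 | 1
1 | 1 | 0 | 0 | 1
1 | 1 | 0 | 1 | 0
1 | 1 | 1 | 0 | 0
1 | 1 | 1 | 1 | 1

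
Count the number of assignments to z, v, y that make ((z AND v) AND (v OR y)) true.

Satisfying assignments: (1,1,0), (1,1,1)
Count: 2 out of 8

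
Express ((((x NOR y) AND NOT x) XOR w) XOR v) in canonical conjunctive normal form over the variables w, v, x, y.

(w OR v OR x OR NOT y) AND (w OR v OR NOT x OR y) AND (w OR v OR NOT x OR NOT y) AND (w OR NOT v OR x OR y) AND (NOT w OR v OR x OR y) AND (NOT w OR NOT v OR x OR NOT y) AND (NOT w OR NOT v OR NOT x OR y) AND (NOT w OR NOT v OR NOT x OR NOT y)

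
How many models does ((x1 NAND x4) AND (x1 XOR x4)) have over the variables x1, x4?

Satisfying assignments: (0,1), (1,0)
Count: 2 out of 4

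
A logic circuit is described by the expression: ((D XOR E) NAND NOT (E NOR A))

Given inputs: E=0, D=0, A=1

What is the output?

Substituting: ((0 XOR 0) NAND NOT (0 NOR 1))
= 1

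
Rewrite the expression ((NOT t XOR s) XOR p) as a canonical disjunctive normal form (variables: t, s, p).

(NOT t AND NOT s AND NOT p) OR (NOT t AND s AND p) OR (t AND NOT s AND p) OR (t AND s AND NOT p)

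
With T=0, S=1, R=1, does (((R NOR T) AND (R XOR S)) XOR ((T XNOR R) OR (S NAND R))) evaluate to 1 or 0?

Substituting: (((1 NOR 0) AND (1 XOR 1)) XOR ((0 XNOR 1) OR (1 NAND 1)))
= 0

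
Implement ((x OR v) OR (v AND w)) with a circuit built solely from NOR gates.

((((x NOR v) NOR (x NOR v)) NOR ((v NOR v) NOR (w NOR w))) NOR (((x NOR v) NOR (x NOR v)) NOR ((v NOR v) NOR (w NOR w))))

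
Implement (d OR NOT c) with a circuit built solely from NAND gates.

((d NAND d) NAND ((c NAND c) NAND (c NAND c)))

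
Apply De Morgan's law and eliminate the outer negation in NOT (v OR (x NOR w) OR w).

NOT v AND NOT (x NOR w) AND NOT w
De Morgan's: NOT(OR of terms) = AND of negations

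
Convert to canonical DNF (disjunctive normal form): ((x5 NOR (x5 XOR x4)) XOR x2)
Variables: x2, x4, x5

(NOT x2 AND NOT x4 AND NOT x5) OR (x2 AND NOT x4 AND x5) OR (x2 AND x4 AND NOT x5) OR (x2 AND x4 AND x5)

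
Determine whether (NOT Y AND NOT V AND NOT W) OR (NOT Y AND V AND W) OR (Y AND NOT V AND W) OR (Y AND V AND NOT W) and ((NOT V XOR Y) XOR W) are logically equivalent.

Yes, they are equivalent — the two output columns agree on all 8 assignments:
Y | V | W | Expression 1 | Expression 2
---------------------------------------
0 | 0 | 0 | 1 | 1
0 | 0 | 1 | 0 | 0
0 | 1 | 0 | 0 | 0
0 | 1 | 1 | 1 | 1
1 | 0 | 0 | 0 | 0
1 | 0 | 1 | 1 | 1
1 | 1 | 0 | 1 | 1
1 | 1 | 1 | 0 | 0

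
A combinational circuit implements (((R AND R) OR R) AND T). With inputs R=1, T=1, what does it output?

Substituting: (((1 AND 1) OR 1) AND 1)
= 1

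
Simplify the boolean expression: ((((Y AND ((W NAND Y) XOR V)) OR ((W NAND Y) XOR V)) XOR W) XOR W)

By XOR self-cancellation ((E XOR v) XOR v = E) then absorption (E OR (E AND v) = E):
= ((W NAND Y) XOR V)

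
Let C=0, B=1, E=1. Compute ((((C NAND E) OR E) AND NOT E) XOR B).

Substituting: ((((0 NAND 1) OR 1) AND NOT 1) XOR 1)
= 1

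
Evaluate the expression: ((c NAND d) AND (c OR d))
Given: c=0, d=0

Substituting: ((0 NAND 0) AND (0 OR 0))
= 0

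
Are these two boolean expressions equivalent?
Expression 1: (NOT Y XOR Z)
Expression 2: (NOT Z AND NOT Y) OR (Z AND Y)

Yes, they are equivalent — the two output columns agree on all 4 assignments:
Z | Y | Expression 1 | Expression 2
-----------------------------------
0 | 0 | 1 | 1
0 | 1 | 0 | 0
1 | 0 | 0 | 0
1 | 1 | 1 | 1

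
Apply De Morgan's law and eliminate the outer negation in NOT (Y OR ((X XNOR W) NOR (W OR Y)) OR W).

NOT Y AND NOT ((X XNOR W) NOR (W OR Y)) AND NOT W
De Morgan's: NOT(OR of terms) = AND of negations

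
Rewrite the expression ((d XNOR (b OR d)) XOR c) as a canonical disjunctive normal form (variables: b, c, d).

(NOT b AND NOT c AND NOT d) OR (NOT b AND NOT c AND d) OR (b AND NOT c AND d) OR (b AND c AND NOT d)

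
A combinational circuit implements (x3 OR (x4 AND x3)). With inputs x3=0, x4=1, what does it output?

Substituting: (0 OR (1 AND 0))
= 0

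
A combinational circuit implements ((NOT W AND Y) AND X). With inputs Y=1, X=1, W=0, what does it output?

Substituting: ((NOT 0 AND 1) AND 1)
= 1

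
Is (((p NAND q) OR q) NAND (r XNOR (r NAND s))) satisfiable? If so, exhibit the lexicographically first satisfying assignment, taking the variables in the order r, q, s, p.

r=0, q=0, s=0, p=0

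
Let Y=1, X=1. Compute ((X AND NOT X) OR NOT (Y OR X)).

Substituting: ((1 AND NOT 1) OR NOT (1 OR 1))
= 0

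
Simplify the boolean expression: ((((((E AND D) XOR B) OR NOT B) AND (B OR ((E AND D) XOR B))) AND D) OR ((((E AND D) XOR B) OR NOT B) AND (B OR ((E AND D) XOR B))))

By absorption (E OR (E AND v) = E) then distribution ((E OR v) AND (E OR NOT v) = E):
= ((E AND D) XOR B)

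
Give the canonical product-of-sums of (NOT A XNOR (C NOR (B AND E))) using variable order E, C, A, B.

ΠM(2, 3, 4, 5, 9, 10, 12, 13) = (E OR C OR NOT A OR B) AND (E OR C OR NOT A OR NOT B) AND (E OR NOT C OR A OR B) AND (E OR NOT C OR A OR NOT B) AND (NOT E OR C OR A OR NOT B) AND (NOT E OR C OR NOT A OR B) AND (NOT E OR NOT C OR A OR B) AND (NOT E OR NOT C OR A OR NOT B)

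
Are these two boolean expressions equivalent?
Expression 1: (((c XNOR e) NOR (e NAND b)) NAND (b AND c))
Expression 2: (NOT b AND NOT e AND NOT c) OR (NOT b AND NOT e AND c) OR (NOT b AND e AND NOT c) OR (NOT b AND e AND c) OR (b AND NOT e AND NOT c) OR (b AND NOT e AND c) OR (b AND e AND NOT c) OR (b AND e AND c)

Yes, they are equivalent — the two output columns agree on all 8 assignments:
b | e | c | Expression 1 | Expression 2
---------------------------------------
0 | 0 | 0 | 1 | 1
0 | 0 | 1 | 1 | 1
0 | 1 | 0 | 1 | 1
0 | 1 | 1 | 1 | 1
1 | 0 | 0 | 1 | 1
1 | 0 | 1 | 1 | 1
1 | 1 | 0 | 1 | 1
1 | 1 | 1 | 1 | 1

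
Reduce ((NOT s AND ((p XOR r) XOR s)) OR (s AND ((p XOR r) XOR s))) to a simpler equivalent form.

By distribution ((E AND v) OR (E AND NOT v) = E):
= ((p XOR r) XOR s)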